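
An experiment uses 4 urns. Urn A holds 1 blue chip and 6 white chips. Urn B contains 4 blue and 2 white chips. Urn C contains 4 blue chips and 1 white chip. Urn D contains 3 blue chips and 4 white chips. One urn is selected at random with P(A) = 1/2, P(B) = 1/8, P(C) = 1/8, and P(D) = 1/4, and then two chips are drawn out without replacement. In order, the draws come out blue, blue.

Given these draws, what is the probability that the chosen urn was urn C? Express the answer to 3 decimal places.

Under each hypothesis, the probability of the observed sequence is: P(data | urn A) = (1/7)(0/6) = 0; P(data | urn B) = (4/6)(3/5) = 2/5; P(data | urn C) = (4/5)(3/4) = 3/5; P(data | urn D) = (3/7)(2/6) = 1/7.
The prior-weighted likelihoods are 1/2 · 0 = 0, 1/8 · 2/5 = 1/20, 1/8 · 3/5 = 3/40, 1/4 · 1/7 = 1/28; summing to 9/56.
So P(urn C | data) = (3/40) / (9/56) = 7/15.

0.467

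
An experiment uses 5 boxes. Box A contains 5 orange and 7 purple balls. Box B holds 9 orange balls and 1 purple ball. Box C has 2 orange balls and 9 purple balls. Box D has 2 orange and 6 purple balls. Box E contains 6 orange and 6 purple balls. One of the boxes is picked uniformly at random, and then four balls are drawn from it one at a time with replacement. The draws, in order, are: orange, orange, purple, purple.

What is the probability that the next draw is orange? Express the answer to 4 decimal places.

Under each hypothesis, the probability of the observed sequence is: P(data | box A) = (5/12)(5/12)(7/12)(7/12) = 0.059076; P(data | box B) = (9/10)(9/10)(1/10)(1/10) = 0.0081; P(data | box C) = (2/11)(2/11)(9/11)(9/11) = 0.02213; P(data | box D) = (2/8)(2/8)(6/8)(6/8) = 0.035156; P(data | box E) = (6/12)(6/12)(6/12)(6/12) = 0.0625.
Multiplying each by its prior: 1/5 · 0.059076 = 0.011815, 1/5 · 0.0081 = 0.00162, 1/5 · 0.02213 = 0.0044259, 1/5 · 0.035156 = 0.0070313, 1/5 · 0.0625 = 0.0125; these sum to 0.037392.
The posterior is then P(box A | data) = 0.31598, P(box B | data) = 0.043324, P(box C | data) = 0.11836, P(box D | data) = 0.18804, P(box E | data) = 0.33429.
The predictive probability is P(orange next | data) = (5/12)(0.31598) + (9/10)(0.043324) + (2/11)(0.11836) + (1/4)(0.18804) + (1/2)(0.33429) = 0.40633.

0.4063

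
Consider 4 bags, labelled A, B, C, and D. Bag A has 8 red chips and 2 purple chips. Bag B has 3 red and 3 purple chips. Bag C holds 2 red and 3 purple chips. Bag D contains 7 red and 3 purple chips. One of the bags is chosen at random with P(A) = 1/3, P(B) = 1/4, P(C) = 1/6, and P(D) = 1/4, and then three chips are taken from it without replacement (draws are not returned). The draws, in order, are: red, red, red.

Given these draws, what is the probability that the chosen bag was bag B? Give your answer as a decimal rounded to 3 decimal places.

0.052

For each hypothesis, P(data | H) works out to: P(data | bag A) = (8/10)(7/9)(6/8) = 0.46667; P(data | bag B) = (3/6)(2/5)(1/4) = 0.05; P(data | bag C) = (2/5)(1/4)(0/3) = 0; P(data | bag D) = (7/10)(6/9)(5/8) = 0.29167.
The prior-weighted likelihoods are 1/3 · 0.46667 = 0.15556, 1/4 · 0.05 = 0.0125, 1/6 · 0 = 0, 1/4 · 0.29167 = 0.072917; these sum to 0.24097.
Hence P(bag B | data) = (0.0125) / (0.24097) = 0.051873.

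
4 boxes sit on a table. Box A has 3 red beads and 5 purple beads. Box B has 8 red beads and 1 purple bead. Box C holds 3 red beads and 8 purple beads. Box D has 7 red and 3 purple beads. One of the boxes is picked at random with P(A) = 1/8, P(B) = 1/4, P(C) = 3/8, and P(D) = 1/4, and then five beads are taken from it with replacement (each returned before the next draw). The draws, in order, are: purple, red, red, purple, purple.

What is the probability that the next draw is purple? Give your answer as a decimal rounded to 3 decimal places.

The likelihood of the observed sequence under each hypothesis: P(data | box A) = (5/8)(3/8)(3/8)(5/8)(5/8) = 0.034332; P(data | box B) = (1/9)(8/9)(8/9)(1/9)(1/9) = 0.0010838; P(data | box C) = (8/11)(3/11)(3/11)(8/11)(8/11) = 0.028612; P(data | box D) = (3/10)(7/10)(7/10)(3/10)(3/10) = 0.01323.
Multiplying each by its prior: 1/8 · 0.034332 = 0.0042915, 1/4 · 0.0010838 = 0.00027096, 3/8 · 0.028612 = 0.01073, 1/4 · 0.01323 = 0.0033075; with total 0.0186.
Dividing through by the total gives posterior P(box A | data) = 0.23073, P(box B | data) = 0.014568, P(box C | data) = 0.57687, P(box D | data) = 0.17783.
The predictive probability is P(purple next | data) = (5/8)(0.23073) + (1/9)(0.014568) + (8/11)(0.57687) + (3/10)(0.17783) = 0.61872.

0.619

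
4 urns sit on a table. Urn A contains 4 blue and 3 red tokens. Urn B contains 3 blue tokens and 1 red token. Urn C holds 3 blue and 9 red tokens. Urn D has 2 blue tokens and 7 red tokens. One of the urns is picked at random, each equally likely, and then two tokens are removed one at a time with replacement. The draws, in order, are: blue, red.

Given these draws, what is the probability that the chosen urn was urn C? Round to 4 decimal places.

0.2365

Under each hypothesis, the probability of the observed sequence is: P(data | urn A) = (4/7)(3/7) = 0.2449; P(data | urn B) = (3/4)(1/4) = 0.1875; P(data | urn C) = (3/12)(9/12) = 0.1875; P(data | urn D) = (2/9)(7/9) = 0.17284.
The prior-weighted likelihoods are 1/4 · 0.2449 = 0.061224, 1/4 · 0.1875 = 0.046875, 1/4 · 0.1875 = 0.046875, 1/4 · 0.17284 = 0.04321; with total 0.19818.
By Bayes' rule, P(urn C | data) = (0.046875) / (0.19818) = 0.23652.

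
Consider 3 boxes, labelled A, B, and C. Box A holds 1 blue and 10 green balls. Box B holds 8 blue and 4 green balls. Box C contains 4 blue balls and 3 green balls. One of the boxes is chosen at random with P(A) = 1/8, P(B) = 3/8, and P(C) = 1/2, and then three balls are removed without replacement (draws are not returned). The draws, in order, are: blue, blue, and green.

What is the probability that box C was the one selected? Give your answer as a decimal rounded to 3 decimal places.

0.574

The likelihood of the observed sequence under each hypothesis: P(data | box A) = (1/11)(0/10) = 0; P(data | box B) = (8/12)(7/11)(4/10) = 28/165; P(data | box C) = (4/7)(3/6)(3/5) = 6/35.
The prior-weighted likelihoods are 1/8 · 0 = 0, 3/8 · 28/165 = 7/110, 1/2 · 6/35 = 3/35; with total 23/154.
So P(box C | data) = (3/35) / (23/154) = 66/115.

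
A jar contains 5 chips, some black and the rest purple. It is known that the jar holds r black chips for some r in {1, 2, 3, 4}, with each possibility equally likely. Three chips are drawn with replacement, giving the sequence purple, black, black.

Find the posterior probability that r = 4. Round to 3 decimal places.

0.320

The likelihood of the observed sequence under each hypothesis: P(data | r = 1) = (4/5)(1/5)(1/5) = 4/125; P(data | r = 2) = (3/5)(2/5)(2/5) = 12/125; P(data | r = 3) = (2/5)(3/5)(3/5) = 18/125; P(data | r = 4) = (1/5)(4/5)(4/5) = 16/125.
Weighting by the prior gives 1/4 · 4/125 = 1/125, 1/4 · 12/125 = 3/125, 1/4 · 18/125 = 9/250, 1/4 · 16/125 = 4/125; summing to 1/10.
So P(r = 4 | data) = (4/125) / (1/10) = 8/25.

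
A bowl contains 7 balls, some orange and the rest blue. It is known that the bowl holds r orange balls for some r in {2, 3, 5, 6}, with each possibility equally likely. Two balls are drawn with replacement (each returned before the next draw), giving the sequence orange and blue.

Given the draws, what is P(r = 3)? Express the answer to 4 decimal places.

Under each hypothesis, the probability of the observed sequence is: P(data | r = 2) = (2/7)(5/7) = 10/49; P(data | r = 3) = (3/7)(4/7) = 12/49; P(data | r = 5) = (5/7)(2/7) = 10/49; P(data | r = 6) = (6/7)(1/7) = 6/49.
Weighting by the prior gives 1/4 · 10/49 = 5/98, 1/4 · 12/49 = 3/49, 1/4 · 10/49 = 5/98, 1/4 · 6/49 = 3/98; these sum to 19/98.
Hence P(r = 3 | data) = (3/49) / (19/98) = 6/19.

0.3158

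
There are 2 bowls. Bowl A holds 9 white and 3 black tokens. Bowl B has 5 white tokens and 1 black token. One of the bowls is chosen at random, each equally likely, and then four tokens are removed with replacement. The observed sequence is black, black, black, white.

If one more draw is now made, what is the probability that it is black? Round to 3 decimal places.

0.229

For each hypothesis, P(data | H) works out to: P(data | bowl A) = (3/12)(3/12)(3/12)(9/12) = 0.011719; P(data | bowl B) = (1/6)(1/6)(1/6)(5/6) = 0.003858.
The prior-weighted likelihoods are 1/2 · 0.011719 = 0.0058594, 1/2 · 0.003858 = 0.001929; with total 0.0077884.
Dividing through by the total gives posterior P(bowl A | data) = 0.75232, P(bowl B | data) = 0.24768.
Averaging over the posterior, P(black next | data) = (1/4)(0.75232) + (1/6)(0.24768) = 0.22936.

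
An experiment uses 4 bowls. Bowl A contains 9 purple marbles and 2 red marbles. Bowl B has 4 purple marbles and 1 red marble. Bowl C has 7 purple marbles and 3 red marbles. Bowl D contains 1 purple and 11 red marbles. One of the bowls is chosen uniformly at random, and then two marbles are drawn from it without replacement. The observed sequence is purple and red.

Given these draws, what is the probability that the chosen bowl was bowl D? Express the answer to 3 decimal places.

0.122

The likelihood of the observed sequence under each hypothesis: P(data | bowl A) = (9/11)(2/10) = 0.16364; P(data | bowl B) = (4/5)(1/4) = 0.2; P(data | bowl C) = (7/10)(3/9) = 0.23333; P(data | bowl D) = (1/12)(11/11) = 0.083333.
Weighting by the prior gives 1/4 · 0.16364 = 0.040909, 1/4 · 0.2 = 0.05, 1/4 · 0.23333 = 0.058333, 1/4 · 0.083333 = 0.020833; summing to 0.17008.
By Bayes' rule, P(bowl D | data) = (0.020833) / (0.17008) = 0.12249.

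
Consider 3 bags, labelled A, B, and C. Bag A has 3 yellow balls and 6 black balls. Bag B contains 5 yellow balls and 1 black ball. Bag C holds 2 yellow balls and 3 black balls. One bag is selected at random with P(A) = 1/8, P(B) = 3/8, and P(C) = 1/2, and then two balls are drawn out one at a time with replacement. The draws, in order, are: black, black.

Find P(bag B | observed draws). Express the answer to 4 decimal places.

For each hypothesis, P(data | H) works out to: P(data | bag A) = (6/9)(6/9) = 0.44444; P(data | bag B) = (1/6)(1/6) = 0.027778; P(data | bag C) = (3/5)(3/5) = 0.36.
Weighting by the prior gives 1/8 · 0.44444 = 0.055556, 3/8 · 0.027778 = 0.010417, 1/2 · 0.36 = 0.18; with total 0.24597.
Hence P(bag B | data) = (0.010417) / (0.24597) = 0.042349.

0.0423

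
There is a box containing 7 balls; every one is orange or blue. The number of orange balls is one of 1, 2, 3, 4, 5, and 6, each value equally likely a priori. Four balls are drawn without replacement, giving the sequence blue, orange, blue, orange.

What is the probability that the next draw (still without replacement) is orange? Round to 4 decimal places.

Under each hypothesis, the probability of the observed sequence is: P(data | r = 1) = (6/7)(1/6)(5/5)(0/4) = 0; P(data | r = 2) = (5/7)(2/6)(4/5)(1/4) = 1/21; P(data | r = 3) = (4/7)(3/6)(3/5)(2/4) = 3/35; P(data | r = 4) = (3/7)(4/6)(2/5)(3/4) = 3/35; P(data | r = 5) = (2/7)(5/6)(1/5)(4/4) = 1/21; P(data | r = 6) = (1/7)(6/6)(0/5) = 0.
The prior-weighted likelihoods are 1/6 · 0 = 0, 1/6 · 1/21 = 1/126, 1/6 · 3/35 = 1/70, 1/6 · 3/35 = 1/70, 1/6 · 1/21 = 1/126, 1/6 · 0 = 0; summing to 2/45.
Dividing through by the total gives posterior P(r = 1 | data) = 0, P(r = 2 | data) = 5/28, P(r = 3 | data) = 9/28, P(r = 4 | data) = 9/28, P(r = 5 | data) = 5/28, P(r = 6 | data) = 0.
So P(orange next | data) = Σ P(orange next | H) P(H | data) = (0)(5/28) + (1/3)(9/28) + (2/3)(9/28) + (1)(5/28) = 1/2.

0.5000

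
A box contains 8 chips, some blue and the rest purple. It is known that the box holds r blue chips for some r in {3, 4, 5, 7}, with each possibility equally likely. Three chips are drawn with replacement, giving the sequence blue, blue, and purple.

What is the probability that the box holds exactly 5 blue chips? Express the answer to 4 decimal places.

0.3219

Compute the likelihood of the observed sequence for each case: P(data | r = 3) = (3/8)(3/8)(5/8) = 0.087891; P(data | r = 4) = (4/8)(4/8)(4/8) = 0.125; P(data | r = 5) = (5/8)(5/8)(3/8) = 0.14648; P(data | r = 7) = (7/8)(7/8)(1/8) = 0.095703.
Weighting by the prior gives 1/4 · 0.087891 = 0.021973, 1/4 · 0.125 = 0.03125, 1/4 · 0.14648 = 0.036621, 1/4 · 0.095703 = 0.023926; summing to 0.11377.
Therefore the posterior P(r = 5 | data) = (0.036621) / (0.11377) = 0.32189.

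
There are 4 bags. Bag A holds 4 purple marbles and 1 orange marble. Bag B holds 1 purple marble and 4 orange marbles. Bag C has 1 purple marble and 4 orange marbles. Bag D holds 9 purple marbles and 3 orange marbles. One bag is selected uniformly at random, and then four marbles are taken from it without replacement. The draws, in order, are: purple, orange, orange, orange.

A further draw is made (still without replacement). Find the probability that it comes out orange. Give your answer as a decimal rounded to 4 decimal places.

0.9888

Compute the likelihood of the observed sequence for each case: P(data | bag A) = (4/5)(1/4)(0/3) = 0; P(data | bag B) = (1/5)(4/4)(3/3)(2/2) = 1/5; P(data | bag C) = (1/5)(4/4)(3/3)(2/2) = 1/5; P(data | bag D) = (9/12)(3/11)(2/10)(1/9) = 1/220.
Weighting by the prior gives 1/4 · 0 = 0, 1/4 · 1/5 = 1/20, 1/4 · 1/5 = 1/20, 1/4 · 1/220 = 1/880; these sum to 89/880.
Normalising, the posterior is P(bag A | data) = 0, P(bag B | data) = 44/89, P(bag C | data) = 44/89, P(bag D | data) = 1/89.
Averaging over the posterior, P(orange next | data) = (1)(44/89) + (1)(44/89) + (0)(1/89) = 88/89.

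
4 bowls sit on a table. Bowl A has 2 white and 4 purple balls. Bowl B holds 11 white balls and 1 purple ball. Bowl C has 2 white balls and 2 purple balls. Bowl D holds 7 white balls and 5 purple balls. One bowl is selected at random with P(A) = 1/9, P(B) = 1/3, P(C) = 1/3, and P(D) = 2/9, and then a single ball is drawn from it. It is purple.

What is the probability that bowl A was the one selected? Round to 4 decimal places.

For each hypothesis, P(data | H) works out to: P(data | bowl A) = (4/6) = 2/3; P(data | bowl B) = (1/12) = 1/12; P(data | bowl C) = (2/4) = 1/2; P(data | bowl D) = (5/12) = 5/12.
The prior-weighted likelihoods are 1/9 · 2/3 = 2/27, 1/3 · 1/12 = 1/36, 1/3 · 1/2 = 1/6, 2/9 · 5/12 = 5/54; these sum to 13/36.
So P(bowl A | data) = (2/27) / (13/36) = 8/39.

0.2051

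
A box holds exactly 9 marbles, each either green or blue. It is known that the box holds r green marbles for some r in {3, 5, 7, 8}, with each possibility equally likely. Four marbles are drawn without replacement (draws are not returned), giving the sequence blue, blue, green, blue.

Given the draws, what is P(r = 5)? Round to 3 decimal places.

0.250

Under each hypothesis, the probability of the observed sequence is: P(data | r = 3) = (6/9)(5/8)(3/7)(4/6) = 5/42; P(data | r = 5) = (4/9)(3/8)(5/7)(2/6) = 5/126; P(data | r = 7) = (2/9)(1/8)(7/7)(0/6) = 0; P(data | r = 8) = (1/9)(0/8) = 0.
Multiplying each by its prior: 1/4 · 5/42 = 5/168, 1/4 · 5/126 = 5/504, 1/4 · 0 = 0, 1/4 · 0 = 0; these sum to 5/126.
Therefore the posterior P(r = 5 | data) = (5/504) / (5/126) = 1/4.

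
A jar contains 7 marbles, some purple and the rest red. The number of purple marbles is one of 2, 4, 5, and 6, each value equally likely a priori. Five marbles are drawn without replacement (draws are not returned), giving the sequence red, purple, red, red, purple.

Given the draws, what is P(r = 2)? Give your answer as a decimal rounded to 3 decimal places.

For each hypothesis, P(data | H) works out to: P(data | r = 2) = (5/7)(2/6)(4/5)(3/4)(1/3) = 1/21; P(data | r = 4) = (3/7)(4/6)(2/5)(1/4)(3/3) = 1/35; P(data | r = 5) = (2/7)(5/6)(1/5)(0/4) = 0; P(data | r = 6) = (1/7)(6/6)(0/5) = 0.
The prior-weighted likelihoods are 1/4 · 1/21 = 1/84, 1/4 · 1/35 = 1/140, 1/4 · 0 = 0, 1/4 · 0 = 0; summing to 2/105.
So P(r = 2 | data) = (1/84) / (2/105) = 5/8.

0.625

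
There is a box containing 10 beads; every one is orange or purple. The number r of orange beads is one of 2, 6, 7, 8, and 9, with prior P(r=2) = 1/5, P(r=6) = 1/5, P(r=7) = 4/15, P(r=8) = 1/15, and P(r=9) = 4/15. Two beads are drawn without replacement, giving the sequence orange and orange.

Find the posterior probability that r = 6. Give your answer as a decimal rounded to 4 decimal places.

Compute the likelihood of the observed sequence for each case: P(data | r = 2) = (2/10)(1/9) = 1/45; P(data | r = 6) = (6/10)(5/9) = 1/3; P(data | r = 7) = (7/10)(6/9) = 7/15; P(data | r = 8) = (8/10)(7/9) = 28/45; P(data | r = 9) = (9/10)(8/9) = 4/5.
Multiplying each by its prior: 1/5 · 1/45 = 1/225, 1/5 · 1/3 = 1/15, 4/15 · 7/15 = 28/225, 1/15 · 28/45 = 28/675, 4/15 · 4/5 = 16/75; summing to 304/675.
So P(r = 6 | data) = (1/15) / (304/675) = 45/304.

0.1480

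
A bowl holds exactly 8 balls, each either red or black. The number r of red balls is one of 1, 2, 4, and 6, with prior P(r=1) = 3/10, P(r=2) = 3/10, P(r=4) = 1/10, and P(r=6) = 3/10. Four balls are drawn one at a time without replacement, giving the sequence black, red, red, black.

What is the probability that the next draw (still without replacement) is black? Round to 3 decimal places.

Under each hypothesis, the probability of the observed sequence is: P(data | r = 1) = (7/8)(1/7)(0/6) = 0; P(data | r = 2) = (6/8)(2/7)(1/6)(5/5) = 1/28; P(data | r = 4) = (4/8)(4/7)(3/6)(3/5) = 3/35; P(data | r = 6) = (2/8)(6/7)(5/6)(1/5) = 1/28.
Multiplying each by its prior: 3/10 · 0 = 0, 3/10 · 1/28 = 3/280, 1/10 · 3/35 = 3/350, 3/10 · 1/28 = 3/280; summing to 3/100.
Normalising, the posterior is P(r = 1 | data) = 0, P(r = 2 | data) = 5/14, P(r = 4 | data) = 2/7, P(r = 6 | data) = 5/14.
The predictive probability is P(black next | data) = (1)(5/14) + (1/2)(2/7) + (0)(5/14) = 1/2.

0.500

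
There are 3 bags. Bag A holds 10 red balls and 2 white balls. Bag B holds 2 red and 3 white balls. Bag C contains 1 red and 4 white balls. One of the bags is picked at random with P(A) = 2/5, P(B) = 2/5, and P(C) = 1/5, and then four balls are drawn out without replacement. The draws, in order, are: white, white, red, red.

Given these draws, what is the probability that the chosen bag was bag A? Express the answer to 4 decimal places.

For each hypothesis, P(data | H) works out to: P(data | bag A) = (2/12)(1/11)(10/10)(9/9) = 1/66; P(data | bag B) = (3/5)(2/4)(2/3)(1/2) = 1/10; P(data | bag C) = (4/5)(3/4)(1/3)(0/2) = 0.
Weighting by the prior gives 2/5 · 1/66 = 1/165, 2/5 · 1/10 = 1/25, 1/5 · 0 = 0; summing to 38/825.
By Bayes' rule, P(bag A | data) = (1/165) / (38/825) = 5/38.

0.1316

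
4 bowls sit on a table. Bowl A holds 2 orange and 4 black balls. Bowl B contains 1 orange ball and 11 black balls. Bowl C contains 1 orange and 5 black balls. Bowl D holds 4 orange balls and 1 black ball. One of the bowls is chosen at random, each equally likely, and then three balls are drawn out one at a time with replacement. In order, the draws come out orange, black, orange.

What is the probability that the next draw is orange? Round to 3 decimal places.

0.568

Under each hypothesis, the probability of the observed sequence is: P(data | bowl A) = (2/6)(4/6)(2/6) = 0.074074; P(data | bowl B) = (1/12)(11/12)(1/12) = 0.0063657; P(data | bowl C) = (1/6)(5/6)(1/6) = 0.023148; P(data | bowl D) = (4/5)(1/5)(4/5) = 0.128.
Weighting by the prior gives 1/4 · 0.074074 = 0.018519, 1/4 · 0.0063657 = 0.0015914, 1/4 · 0.023148 = 0.005787, 1/4 · 0.128 = 0.032; summing to 0.057897.
Dividing through by the total gives posterior P(bowl A | data) = 0.31985, P(bowl B | data) = 0.027487, P(bowl C | data) = 0.099954, P(bowl D | data) = 0.55271.
The predictive probability is P(orange next | data) = (1/3)(0.31985) + (1/12)(0.027487) + (1/6)(0.099954) + (4/5)(0.55271) = 0.56773.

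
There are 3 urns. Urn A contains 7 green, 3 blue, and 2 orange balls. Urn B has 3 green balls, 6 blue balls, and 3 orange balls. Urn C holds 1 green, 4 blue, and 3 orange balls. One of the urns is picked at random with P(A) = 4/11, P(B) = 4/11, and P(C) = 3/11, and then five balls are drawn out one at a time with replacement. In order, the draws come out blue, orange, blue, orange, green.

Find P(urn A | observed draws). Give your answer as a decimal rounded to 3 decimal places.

0.123

The likelihood of the observed sequence under each hypothesis: P(data | urn A) = (3/12)(2/12)(3/12)(2/12)(7/12) = 0.0010127; P(data | urn B) = (6/12)(3/12)(6/12)(3/12)(3/12) = 0.0039062; P(data | urn C) = (4/8)(3/8)(4/8)(3/8)(1/8) = 0.0043945.
The prior-weighted likelihoods are 4/11 · 0.0010127 = 0.00036827, 4/11 · 0.0039062 = 0.0014205, 3/11 · 0.0043945 = 0.0011985; with total 0.0029872.
By Bayes' rule, P(urn A | data) = (0.00036827) / (0.0029872) = 0.12328.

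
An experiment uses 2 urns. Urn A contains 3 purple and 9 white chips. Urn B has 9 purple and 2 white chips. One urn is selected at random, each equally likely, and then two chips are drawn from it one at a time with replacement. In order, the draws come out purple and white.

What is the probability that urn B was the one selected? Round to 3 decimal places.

Under each hypothesis, the probability of the observed sequence is: P(data | urn A) = (3/12)(9/12) = 0.1875; P(data | urn B) = (9/11)(2/11) = 0.14876.
Multiplying each by its prior: 1/2 · 0.1875 = 0.09375, 1/2 · 0.14876 = 0.07438; these sum to 0.16813.
By Bayes' rule, P(urn B | data) = (0.07438) / (0.16813) = 0.4424.

0.442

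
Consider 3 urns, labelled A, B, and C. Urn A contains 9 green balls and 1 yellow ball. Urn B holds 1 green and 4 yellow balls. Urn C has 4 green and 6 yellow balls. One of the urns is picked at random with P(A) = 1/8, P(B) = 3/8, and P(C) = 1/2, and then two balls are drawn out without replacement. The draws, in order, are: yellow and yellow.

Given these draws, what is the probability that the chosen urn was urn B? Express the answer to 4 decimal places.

Compute the likelihood of the observed sequence for each case: P(data | urn A) = (1/10)(0/9) = 0; P(data | urn B) = (4/5)(3/4) = 3/5; P(data | urn C) = (6/10)(5/9) = 1/3.
The prior-weighted likelihoods are 1/8 · 0 = 0, 3/8 · 3/5 = 9/40, 1/2 · 1/3 = 1/6; these sum to 47/120.
So P(urn B | data) = (9/40) / (47/120) = 27/47.

0.5745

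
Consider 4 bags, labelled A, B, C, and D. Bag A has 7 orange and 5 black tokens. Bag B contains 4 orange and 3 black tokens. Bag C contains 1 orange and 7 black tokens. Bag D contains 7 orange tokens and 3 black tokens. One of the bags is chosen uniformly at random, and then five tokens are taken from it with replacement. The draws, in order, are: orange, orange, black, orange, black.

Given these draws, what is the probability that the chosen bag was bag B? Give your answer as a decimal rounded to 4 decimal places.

0.3390

Under each hypothesis, the probability of the observed sequence is: P(data | bag A) = (7/12)(7/12)(5/12)(7/12)(5/12) = 0.034461; P(data | bag B) = (4/7)(4/7)(3/7)(4/7)(3/7) = 0.034271; P(data | bag C) = (1/8)(1/8)(7/8)(1/8)(7/8) = 0.0014954; P(data | bag D) = (7/10)(7/10)(3/10)(7/10)(3/10) = 0.03087.
Weighting by the prior gives 1/4 · 0.034461 = 0.0086153, 1/4 · 0.034271 = 0.0085679, 1/4 · 0.0014954 = 0.00037384, 1/4 · 0.03087 = 0.0077175; with total 0.025274.
Hence P(bag B | data) = (0.0085679) / (0.025274) = 0.33899.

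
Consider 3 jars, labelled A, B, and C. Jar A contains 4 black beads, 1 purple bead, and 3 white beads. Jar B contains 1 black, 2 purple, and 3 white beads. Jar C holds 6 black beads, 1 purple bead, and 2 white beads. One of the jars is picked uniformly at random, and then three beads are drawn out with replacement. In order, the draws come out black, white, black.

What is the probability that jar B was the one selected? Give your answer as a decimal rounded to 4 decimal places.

Under each hypothesis, the probability of the observed sequence is: P(data | jar A) = (4/8)(3/8)(4/8) = 0.09375; P(data | jar B) = (1/6)(3/6)(1/6) = 0.013889; P(data | jar C) = (6/9)(2/9)(6/9) = 0.098765.
Weighting by the prior gives 1/3 · 0.09375 = 0.03125, 1/3 · 0.013889 = 0.0046296, 1/3 · 0.098765 = 0.032922; these sum to 0.068801.
Hence P(jar B | data) = (0.0046296) / (0.068801) = 0.06729.

0.0673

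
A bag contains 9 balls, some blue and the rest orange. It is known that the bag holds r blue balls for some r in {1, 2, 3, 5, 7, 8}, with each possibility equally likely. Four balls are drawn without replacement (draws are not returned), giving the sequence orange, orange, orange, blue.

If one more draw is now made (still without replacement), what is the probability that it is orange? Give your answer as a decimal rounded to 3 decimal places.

0.738

Under each hypothesis, the probability of the observed sequence is: P(data | r = 1) = (8/9)(7/8)(6/7)(1/6) = 0.11111; P(data | r = 2) = (7/9)(6/8)(5/7)(2/6) = 0.13889; P(data | r = 3) = (6/9)(5/8)(4/7)(3/6) = 0.11905; P(data | r = 5) = (4/9)(3/8)(2/7)(5/6) = 0.039683; P(data | r = 7) = (2/9)(1/8)(0/7) = 0; P(data | r = 8) = (1/9)(0/8) = 0.
Weighting by the prior gives 1/6 · 0.11111 = 0.018519, 1/6 · 0.13889 = 0.023148, 1/6 · 0.11905 = 0.019841, 1/6 · 0.039683 = 0.0066138, 1/6 · 0 = 0, 1/6 · 0 = 0; summing to 0.068122.
Normalising, the posterior is P(r = 1 | data) = 0.27184, P(r = 2 | data) = 0.33981, P(r = 3 | data) = 0.29126, P(r = 5 | data) = 0.097087, P(r = 7 | data) = 0, P(r = 8 | data) = 0.
So P(orange next | data) = Σ P(orange next | H) P(H | data) = (1)(0.27184) + (4/5)(0.33981) + (3/5)(0.29126) + (1/5)(0.097087) = 0.73786.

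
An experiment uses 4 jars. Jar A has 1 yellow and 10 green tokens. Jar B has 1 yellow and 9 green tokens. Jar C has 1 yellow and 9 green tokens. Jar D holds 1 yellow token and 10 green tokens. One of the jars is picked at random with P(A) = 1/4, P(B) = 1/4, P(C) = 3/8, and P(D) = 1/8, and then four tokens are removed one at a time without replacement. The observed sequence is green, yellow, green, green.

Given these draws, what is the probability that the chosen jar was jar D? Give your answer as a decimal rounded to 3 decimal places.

The likelihood of the observed sequence under each hypothesis: P(data | jar A) = (10/11)(1/10)(9/9)(8/8) = 1/11; P(data | jar B) = (9/10)(1/9)(8/8)(7/7) = 1/10; P(data | jar C) = (9/10)(1/9)(8/8)(7/7) = 1/10; P(data | jar D) = (10/11)(1/10)(9/9)(8/8) = 1/11.
Multiplying each by its prior: 1/4 · 1/11 = 1/44, 1/4 · 1/10 = 1/40, 3/8 · 1/10 = 3/80, 1/8 · 1/11 = 1/88; summing to 17/176.
Therefore the posterior P(jar D | data) = (1/88) / (17/176) = 2/17.

0.118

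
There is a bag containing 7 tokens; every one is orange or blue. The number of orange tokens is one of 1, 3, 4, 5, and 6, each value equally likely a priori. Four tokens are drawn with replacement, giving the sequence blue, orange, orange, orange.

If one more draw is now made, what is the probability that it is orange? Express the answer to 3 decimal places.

0.674

Under each hypothesis, the probability of the observed sequence is: P(data | r = 1) = (6/7)(1/7)(1/7)(1/7) = 0.002499; P(data | r = 3) = (4/7)(3/7)(3/7)(3/7) = 0.044981; P(data | r = 4) = (3/7)(4/7)(4/7)(4/7) = 0.079967; P(data | r = 5) = (2/7)(5/7)(5/7)(5/7) = 0.10412; P(data | r = 6) = (1/7)(6/7)(6/7)(6/7) = 0.089963.
Multiplying each by its prior: 1/5 · 0.002499 = 0.00049979, 1/5 · 0.044981 = 0.0089963, 1/5 · 0.079967 = 0.015993, 1/5 · 0.10412 = 0.020825, 1/5 · 0.089963 = 0.017993; these sum to 0.064307.
The posterior is then P(r = 1 | data) = 0.007772, P(r = 3 | data) = 0.1399, P(r = 4 | data) = 0.2487, P(r = 5 | data) = 0.32383, P(r = 6 | data) = 0.27979.
The predictive probability is P(orange next | data) = (1/7)(0.007772) + (3/7)(0.1399) + (4/7)(0.2487) + (5/7)(0.32383) + (6/7)(0.27979) = 0.67432.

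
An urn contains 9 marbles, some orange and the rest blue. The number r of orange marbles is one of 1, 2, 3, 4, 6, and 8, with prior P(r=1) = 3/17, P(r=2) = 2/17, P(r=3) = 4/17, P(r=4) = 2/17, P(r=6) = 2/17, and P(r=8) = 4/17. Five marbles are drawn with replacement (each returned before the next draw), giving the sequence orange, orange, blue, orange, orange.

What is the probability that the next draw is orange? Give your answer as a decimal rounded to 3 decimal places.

0.747

Under each hypothesis, the probability of the observed sequence is: P(data | r = 1) = (1/9)(1/9)(8/9)(1/9)(1/9) = 0.00013548; P(data | r = 2) = (2/9)(2/9)(7/9)(2/9)(2/9) = 0.0018967; P(data | r = 3) = (3/9)(3/9)(6/9)(3/9)(3/9) = 0.0082305; P(data | r = 4) = (4/9)(4/9)(5/9)(4/9)(4/9) = 0.021677; P(data | r = 6) = (6/9)(6/9)(3/9)(6/9)(6/9) = 0.065844; P(data | r = 8) = (8/9)(8/9)(1/9)(8/9)(8/9) = 0.069366.
Weighting by the prior gives 3/17 · 0.00013548 = 2.3908e-05, 2/17 · 0.0018967 = 0.00022314, 4/17 · 0.0082305 = 0.0019366, 2/17 · 0.021677 = 0.0025502, 2/17 · 0.065844 = 0.0077463, 4/17 · 0.069366 = 0.016321; these sum to 0.028802.
Dividing through by the total gives posterior P(r = 1 | data) = 0.00083011, P(r = 2 | data) = 0.0077476, P(r = 3 | data) = 0.067239, P(r = 4 | data) = 0.088545, P(r = 6 | data) = 0.26895, P(r = 8 | data) = 0.56669.
Averaging over the posterior, P(orange next | data) = (1/9)(0.00083011) + (2/9)(0.0077476) + (1/3)(0.067239) + (4/9)(0.088545) + (2/3)(0.26895) + (8/9)(0.56669) = 0.7466.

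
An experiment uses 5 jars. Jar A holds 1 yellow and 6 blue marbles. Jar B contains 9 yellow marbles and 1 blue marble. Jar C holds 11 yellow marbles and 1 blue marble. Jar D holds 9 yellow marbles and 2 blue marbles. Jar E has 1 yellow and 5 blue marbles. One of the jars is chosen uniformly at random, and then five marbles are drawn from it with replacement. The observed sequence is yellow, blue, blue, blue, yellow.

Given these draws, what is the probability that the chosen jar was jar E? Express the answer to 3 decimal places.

Compute the likelihood of the observed sequence for each case: P(data | jar A) = (1/7)(6/7)(6/7)(6/7)(1/7) = 0.012852; P(data | jar B) = (9/10)(1/10)(1/10)(1/10)(9/10) = 0.00081; P(data | jar C) = (11/12)(1/12)(1/12)(1/12)(11/12) = 0.00048627; P(data | jar D) = (9/11)(2/11)(2/11)(2/11)(9/11) = 0.0040236; P(data | jar E) = (1/6)(5/6)(5/6)(5/6)(1/6) = 0.016075.
Weighting by the prior gives 1/5 · 0.012852 = 0.0025704, 1/5 · 0.00081 = 0.000162, 1/5 · 0.00048627 = 9.7254e-05, 1/5 · 0.0040236 = 0.00080471, 1/5 · 0.016075 = 0.003215; with total 0.0068493.
Therefore the posterior P(jar E | data) = (0.003215) / (0.0068493) = 0.46939.

0.469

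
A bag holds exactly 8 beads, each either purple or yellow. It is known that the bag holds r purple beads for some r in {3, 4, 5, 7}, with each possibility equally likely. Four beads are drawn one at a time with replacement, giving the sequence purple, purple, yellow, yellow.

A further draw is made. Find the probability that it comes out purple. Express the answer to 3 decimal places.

For each hypothesis, P(data | H) works out to: P(data | r = 3) = (3/8)(3/8)(5/8)(5/8) = 0.054932; P(data | r = 4) = (4/8)(4/8)(4/8)(4/8) = 0.0625; P(data | r = 5) = (5/8)(5/8)(3/8)(3/8) = 0.054932; P(data | r = 7) = (7/8)(7/8)(1/8)(1/8) = 0.011963.
Weighting by the prior gives 1/4 · 0.054932 = 0.013733, 1/4 · 0.0625 = 0.015625, 1/4 · 0.054932 = 0.013733, 1/4 · 0.011963 = 0.0029907; these sum to 0.046082.
Normalising, the posterior is P(r = 3 | data) = 0.29801, P(r = 4 | data) = 0.33907, P(r = 5 | data) = 0.29801, P(r = 7 | data) = 0.064901.
So P(purple next | data) = Σ P(purple next | H) P(H | data) = (3/8)(0.29801) + (1/2)(0.33907) + (5/8)(0.29801) + (7/8)(0.064901) = 0.52434.

0.524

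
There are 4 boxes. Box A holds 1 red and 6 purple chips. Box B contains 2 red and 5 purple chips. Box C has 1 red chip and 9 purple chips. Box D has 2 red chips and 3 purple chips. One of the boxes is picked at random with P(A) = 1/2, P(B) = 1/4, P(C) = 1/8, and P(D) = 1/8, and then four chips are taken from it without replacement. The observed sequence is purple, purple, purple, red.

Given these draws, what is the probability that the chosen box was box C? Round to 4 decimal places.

0.0946

Compute the likelihood of the observed sequence for each case: P(data | box A) = (6/7)(5/6)(4/5)(1/4) = 1/7; P(data | box B) = (5/7)(4/6)(3/5)(2/4) = 1/7; P(data | box C) = (9/10)(8/9)(7/8)(1/7) = 1/10; P(data | box D) = (3/5)(2/4)(1/3)(2/2) = 1/10.
Multiplying each by its prior: 1/2 · 1/7 = 1/14, 1/4 · 1/7 = 1/28, 1/8 · 1/10 = 1/80, 1/8 · 1/10 = 1/80; these sum to 37/280.
Therefore the posterior P(box C | data) = (1/80) / (37/280) = 7/74.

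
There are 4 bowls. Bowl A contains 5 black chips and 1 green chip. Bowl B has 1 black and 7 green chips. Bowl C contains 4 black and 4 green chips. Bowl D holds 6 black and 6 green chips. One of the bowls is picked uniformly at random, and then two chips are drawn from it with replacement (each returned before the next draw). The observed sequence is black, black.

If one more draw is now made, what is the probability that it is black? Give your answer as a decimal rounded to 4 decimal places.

For each hypothesis, P(data | H) works out to: P(data | bowl A) = (5/6)(5/6) = 0.69444; P(data | bowl B) = (1/8)(1/8) = 0.015625; P(data | bowl C) = (4/8)(4/8) = 0.25; P(data | bowl D) = (6/12)(6/12) = 0.25.
Multiplying each by its prior: 1/4 · 0.69444 = 0.17361, 1/4 · 0.015625 = 0.0039062, 1/4 · 0.25 = 0.0625, 1/4 · 0.25 = 0.0625; with total 0.30252.
Dividing through by the total gives posterior P(bowl A | data) = 0.57389, P(bowl B | data) = 0.012912, P(bowl C | data) = 0.2066, P(bowl D | data) = 0.2066.
So P(black next | data) = Σ P(black next | H) P(H | data) = (5/6)(0.57389) + (1/8)(0.012912) + (1/2)(0.2066) + (1/2)(0.2066) = 0.68645.

0.6865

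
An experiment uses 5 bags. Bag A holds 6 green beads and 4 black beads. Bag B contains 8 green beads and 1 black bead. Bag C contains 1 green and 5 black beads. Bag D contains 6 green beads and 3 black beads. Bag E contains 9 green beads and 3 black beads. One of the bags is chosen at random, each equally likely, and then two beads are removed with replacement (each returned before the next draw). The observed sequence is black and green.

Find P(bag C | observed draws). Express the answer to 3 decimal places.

0.157

Under each hypothesis, the probability of the observed sequence is: P(data | bag A) = (4/10)(6/10) = 0.24; P(data | bag B) = (1/9)(8/9) = 0.098765; P(data | bag C) = (5/6)(1/6) = 0.13889; P(data | bag D) = (3/9)(6/9) = 0.22222; P(data | bag E) = (3/12)(9/12) = 0.1875.
The prior-weighted likelihoods are 1/5 · 0.24 = 0.048, 1/5 · 0.098765 = 0.019753, 1/5 · 0.13889 = 0.027778, 1/5 · 0.22222 = 0.044444, 1/5 · 0.1875 = 0.0375; with total 0.17748.
By Bayes' rule, P(bag C | data) = (0.027778) / (0.17748) = 0.15652.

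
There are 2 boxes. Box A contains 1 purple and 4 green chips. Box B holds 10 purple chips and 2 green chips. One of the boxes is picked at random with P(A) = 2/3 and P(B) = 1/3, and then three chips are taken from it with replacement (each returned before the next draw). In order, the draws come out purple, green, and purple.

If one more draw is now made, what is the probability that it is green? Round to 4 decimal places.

0.3922

For each hypothesis, P(data | H) works out to: P(data | box A) = (1/5)(4/5)(1/5) = 0.032; P(data | box B) = (10/12)(2/12)(10/12) = 0.11574.
Multiplying each by its prior: 2/3 · 0.032 = 0.021333, 1/3 · 0.11574 = 0.03858; these sum to 0.059914.
The posterior is then P(box A | data) = 0.35607, P(box B | data) = 0.64393.
Averaging over the posterior, P(green next | data) = (4/5)(0.35607) + (1/6)(0.64393) = 0.39218.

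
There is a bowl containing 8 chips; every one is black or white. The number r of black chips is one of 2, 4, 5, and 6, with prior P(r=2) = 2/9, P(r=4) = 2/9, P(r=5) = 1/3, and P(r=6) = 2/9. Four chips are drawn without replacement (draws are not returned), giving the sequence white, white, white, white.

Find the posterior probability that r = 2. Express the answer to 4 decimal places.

0.9375

Under each hypothesis, the probability of the observed sequence is: P(data | r = 2) = (6/8)(5/7)(4/6)(3/5) = 3/14; P(data | r = 4) = (4/8)(3/7)(2/6)(1/5) = 1/70; P(data | r = 5) = (3/8)(2/7)(1/6)(0/5) = 0; P(data | r = 6) = (2/8)(1/7)(0/6) = 0.
Weighting by the prior gives 2/9 · 3/14 = 1/21, 2/9 · 1/70 = 1/315, 1/3 · 0 = 0, 2/9 · 0 = 0; summing to 16/315.
By Bayes' rule, P(r = 2 | data) = (1/21) / (16/315) = 15/16.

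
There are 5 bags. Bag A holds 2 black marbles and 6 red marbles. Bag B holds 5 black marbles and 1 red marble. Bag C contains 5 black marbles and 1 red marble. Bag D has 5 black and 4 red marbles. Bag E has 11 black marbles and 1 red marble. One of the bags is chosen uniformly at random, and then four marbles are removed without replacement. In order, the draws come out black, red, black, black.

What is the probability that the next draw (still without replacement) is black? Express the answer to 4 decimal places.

0.9040

The likelihood of the observed sequence under each hypothesis: P(data | bag A) = (2/8)(6/7)(1/6)(0/5) = 0; P(data | bag B) = (5/6)(1/5)(4/4)(3/3) = 1/6; P(data | bag C) = (5/6)(1/5)(4/4)(3/3) = 1/6; P(data | bag D) = (5/9)(4/8)(4/7)(3/6) = 5/63; P(data | bag E) = (11/12)(1/11)(10/10)(9/9) = 1/12.
Multiplying each by its prior: 1/5 · 0 = 0, 1/5 · 1/6 = 1/30, 1/5 · 1/6 = 1/30, 1/5 · 5/63 = 1/63, 1/5 · 1/12 = 1/60; summing to 25/252.
Normalising, the posterior is P(bag A | data) = 0, P(bag B | data) = 42/125, P(bag C | data) = 42/125, P(bag D | data) = 4/25, P(bag E | data) = 21/125.
Averaging over the posterior, P(black next | data) = (1)(42/125) + (1)(42/125) + (2/5)(4/25) + (1)(21/125) = 113/125.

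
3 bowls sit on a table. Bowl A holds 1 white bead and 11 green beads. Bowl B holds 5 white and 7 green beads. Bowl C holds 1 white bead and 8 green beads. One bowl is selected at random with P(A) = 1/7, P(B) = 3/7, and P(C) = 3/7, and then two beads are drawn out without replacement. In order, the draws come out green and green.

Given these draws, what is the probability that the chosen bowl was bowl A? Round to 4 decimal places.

For each hypothesis, P(data | H) works out to: P(data | bowl A) = (11/12)(10/11) = 5/6; P(data | bowl B) = (7/12)(6/11) = 7/22; P(data | bowl C) = (8/9)(7/8) = 7/9.
Multiplying each by its prior: 1/7 · 5/6 = 5/42, 3/7 · 7/22 = 3/22, 3/7 · 7/9 = 1/3; with total 136/231.
Hence P(bowl A | data) = (5/42) / (136/231) = 55/272.

0.2022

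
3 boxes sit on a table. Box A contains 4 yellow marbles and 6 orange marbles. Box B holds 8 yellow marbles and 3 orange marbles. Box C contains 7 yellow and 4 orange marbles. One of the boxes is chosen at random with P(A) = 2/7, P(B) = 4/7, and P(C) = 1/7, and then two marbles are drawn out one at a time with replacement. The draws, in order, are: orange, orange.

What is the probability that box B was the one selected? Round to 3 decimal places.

0.259

Compute the likelihood of the observed sequence for each case: P(data | box A) = (6/10)(6/10) = 0.36; P(data | box B) = (3/11)(3/11) = 0.07438; P(data | box C) = (4/11)(4/11) = 0.13223.
Multiplying each by its prior: 2/7 · 0.36 = 0.10286, 4/7 · 0.07438 = 0.042503, 1/7 · 0.13223 = 0.01889; with total 0.16425.
Therefore the posterior P(box B | data) = (0.042503) / (0.16425) = 0.25877.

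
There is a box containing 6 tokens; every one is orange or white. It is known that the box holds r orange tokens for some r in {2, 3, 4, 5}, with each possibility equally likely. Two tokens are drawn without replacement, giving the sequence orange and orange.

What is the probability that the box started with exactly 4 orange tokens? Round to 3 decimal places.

Under each hypothesis, the probability of the observed sequence is: P(data | r = 2) = (2/6)(1/5) = 1/15; P(data | r = 3) = (3/6)(2/5) = 1/5; P(data | r = 4) = (4/6)(3/5) = 2/5; P(data | r = 5) = (5/6)(4/5) = 2/3.
Weighting by the prior gives 1/4 · 1/15 = 1/60, 1/4 · 1/5 = 1/20, 1/4 · 2/5 = 1/10, 1/4 · 2/3 = 1/6; these sum to 1/3.
By Bayes' rule, P(r = 4 | data) = (1/10) / (1/3) = 3/10.

0.300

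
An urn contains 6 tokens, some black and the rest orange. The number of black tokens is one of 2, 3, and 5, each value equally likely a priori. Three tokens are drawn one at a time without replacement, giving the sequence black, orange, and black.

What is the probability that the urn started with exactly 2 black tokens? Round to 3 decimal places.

For each hypothesis, P(data | H) works out to: P(data | r = 2) = (2/6)(4/5)(1/4) = 1/15; P(data | r = 3) = (3/6)(3/5)(2/4) = 3/20; P(data | r = 5) = (5/6)(1/5)(4/4) = 1/6.
The prior-weighted likelihoods are 1/3 · 1/15 = 1/45, 1/3 · 3/20 = 1/20, 1/3 · 1/6 = 1/18; with total 23/180.
Therefore the posterior P(r = 2 | data) = (1/45) / (23/180) = 4/23.

0.174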